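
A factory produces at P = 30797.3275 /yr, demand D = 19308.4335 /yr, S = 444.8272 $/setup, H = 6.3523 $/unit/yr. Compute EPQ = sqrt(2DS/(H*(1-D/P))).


1 - D/P = 1 - 0.6270 = 0.3730
H*(1-D/P) = 2.3697
2DS = 17177832.8204
EPQ = sqrt(7248901.1958) = 2692.3784

2692.3784 units


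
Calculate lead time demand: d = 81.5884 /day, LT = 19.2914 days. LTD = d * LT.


LTD = 81.5884 * 19.2914 = 1573.9545

1573.9545 units


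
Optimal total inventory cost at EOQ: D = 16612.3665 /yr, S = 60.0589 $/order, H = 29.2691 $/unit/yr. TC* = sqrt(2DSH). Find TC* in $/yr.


2*D*S*H = 58404759.7371
TC* = sqrt(58404759.7371) = 7642.3007

7642.3007 $/yr


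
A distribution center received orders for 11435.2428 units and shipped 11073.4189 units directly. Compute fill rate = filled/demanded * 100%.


FR = 11073.4189 / 11435.2428 * 100 = 96.8359

96.8359%


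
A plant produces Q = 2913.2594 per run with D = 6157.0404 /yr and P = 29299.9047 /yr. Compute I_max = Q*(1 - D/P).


D/P = 0.2101
1 - D/P = 0.7899
I_max = 2913.2594 * 0.7899 = 2301.0712

2301.0712 units


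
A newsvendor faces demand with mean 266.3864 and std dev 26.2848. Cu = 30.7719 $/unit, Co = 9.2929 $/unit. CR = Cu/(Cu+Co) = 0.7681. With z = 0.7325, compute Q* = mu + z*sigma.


CR = Cu/(Cu+Co) = 30.7719/(30.7719+9.2929) = 0.7681
z = 0.7325
Q* = 266.3864 + 0.7325 * 26.2848 = 285.6400

285.6400 units


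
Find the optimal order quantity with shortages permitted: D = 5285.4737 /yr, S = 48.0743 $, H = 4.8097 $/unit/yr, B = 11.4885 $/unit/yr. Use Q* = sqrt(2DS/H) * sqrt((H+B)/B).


sqrt(2DS/H) = 325.0532
sqrt((H+B)/B) = 1.1911
Q* = 325.0532 * 1.1911 = 387.1619

387.1619 units


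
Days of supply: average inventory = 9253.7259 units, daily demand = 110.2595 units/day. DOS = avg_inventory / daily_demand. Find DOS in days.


DOS = 9253.7259 / 110.2595 = 83.9268

83.9268 days


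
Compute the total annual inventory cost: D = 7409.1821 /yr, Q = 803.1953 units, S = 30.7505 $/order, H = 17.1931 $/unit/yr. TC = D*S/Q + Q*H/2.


Ordering cost = D*S/Q = 283.6621
Holding cost = Q*H/2 = 6904.7086
TC = 283.6621 + 6904.7086 = 7188.3706

7188.3706 $/yr


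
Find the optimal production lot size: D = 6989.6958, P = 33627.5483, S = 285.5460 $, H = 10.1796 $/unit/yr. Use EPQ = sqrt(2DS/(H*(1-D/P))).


1 - D/P = 1 - 0.2079 = 0.7921
H*(1-D/P) = 8.0637
2DS = 3991759.3538
EPQ = sqrt(495027.8513) = 703.5822

703.5822 units


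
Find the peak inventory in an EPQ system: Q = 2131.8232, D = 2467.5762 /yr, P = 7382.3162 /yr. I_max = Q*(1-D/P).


D/P = 0.3343
1 - D/P = 0.6657
I_max = 2131.8232 * 0.6657 = 1419.2506

1419.2506 units


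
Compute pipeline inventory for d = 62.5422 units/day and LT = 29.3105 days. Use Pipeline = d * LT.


Pipeline = 62.5422 * 29.3105 = 1833.1432

1833.1432 units


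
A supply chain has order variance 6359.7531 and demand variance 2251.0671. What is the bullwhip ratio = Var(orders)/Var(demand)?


BW = 6359.7531 / 2251.0671 = 2.8252

2.8252


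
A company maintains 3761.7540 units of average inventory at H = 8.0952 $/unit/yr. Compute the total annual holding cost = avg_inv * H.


Cost = 3761.7540 * 8.0952 = 30452.1510

30452.1510 $/yr


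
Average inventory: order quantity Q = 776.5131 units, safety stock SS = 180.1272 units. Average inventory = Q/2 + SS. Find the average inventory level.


Q/2 = 388.2566
Avg = 388.2566 + 180.1272 = 568.3837

568.3837 units


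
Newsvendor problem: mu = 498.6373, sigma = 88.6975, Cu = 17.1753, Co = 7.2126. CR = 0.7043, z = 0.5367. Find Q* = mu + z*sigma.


CR = Cu/(Cu+Co) = 17.1753/(17.1753+7.2126) = 0.7043
z = 0.5367
Q* = 498.6373 + 0.5367 * 88.6975 = 546.2412

546.2412 units


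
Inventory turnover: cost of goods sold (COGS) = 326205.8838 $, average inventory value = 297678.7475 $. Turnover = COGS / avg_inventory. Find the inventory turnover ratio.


Turnover = 326205.8838 / 297678.7475 = 1.0958

1.0958


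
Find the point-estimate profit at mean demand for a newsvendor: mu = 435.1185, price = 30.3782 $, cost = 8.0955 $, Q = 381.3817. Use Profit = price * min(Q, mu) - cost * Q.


Sales at mu = min(381.3817, 435.1185) = 381.3817
Revenue = 30.3782 * 381.3817 = 11585.6896
Total cost = 8.0955 * 381.3817 = 3087.4756
Profit = 11585.6896 - 3087.4756 = 8498.2140

8498.2140 $


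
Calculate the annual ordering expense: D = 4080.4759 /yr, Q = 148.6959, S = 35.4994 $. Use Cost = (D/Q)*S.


Number of orders = D/Q = 27.4418
Cost = 27.4418 * 35.4994 = 974.1657

974.1657 $/yr


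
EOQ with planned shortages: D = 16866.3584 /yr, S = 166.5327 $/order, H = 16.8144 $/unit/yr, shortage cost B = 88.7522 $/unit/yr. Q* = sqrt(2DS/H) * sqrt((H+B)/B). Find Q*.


sqrt(2DS/H) = 578.0092
sqrt((H+B)/B) = 1.0906
Q* = 578.0092 * 1.0906 = 630.3887

630.3887 units


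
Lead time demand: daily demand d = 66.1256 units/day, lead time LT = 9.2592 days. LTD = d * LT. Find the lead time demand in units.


LTD = 66.1256 * 9.2592 = 612.2702

612.2702 units


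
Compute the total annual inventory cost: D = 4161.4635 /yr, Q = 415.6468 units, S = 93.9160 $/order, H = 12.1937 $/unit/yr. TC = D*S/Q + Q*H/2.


Ordering cost = D*S/Q = 940.2887
Holding cost = Q*H/2 = 2534.1362
TC = 940.2887 + 2534.1362 = 3474.4249

3474.4249 $/yr


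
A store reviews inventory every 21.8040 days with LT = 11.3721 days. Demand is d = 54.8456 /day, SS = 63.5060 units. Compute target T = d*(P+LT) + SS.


P + LT = 33.1761
d*(P+LT) = 54.8456 * 33.1761 = 1819.5631
T = 1819.5631 + 63.5060 = 1883.0691

1883.0691 units


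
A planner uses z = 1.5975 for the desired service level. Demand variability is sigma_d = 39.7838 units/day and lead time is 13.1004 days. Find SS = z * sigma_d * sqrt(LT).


sqrt(LT) = sqrt(13.1004) = 3.6194
SS = 1.5975 * 39.7838 * 3.6194 = 230.0326

230.0326 units


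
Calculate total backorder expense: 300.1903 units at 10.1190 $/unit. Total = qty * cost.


Total = 300.1903 * 10.1190 = 3037.6256

3037.6256 $


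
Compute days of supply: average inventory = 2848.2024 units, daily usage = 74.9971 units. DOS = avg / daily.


DOS = 2848.2024 / 74.9971 = 37.9775

37.9775 days


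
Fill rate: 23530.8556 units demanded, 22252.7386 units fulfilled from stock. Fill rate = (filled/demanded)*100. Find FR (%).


FR = 22252.7386 / 23530.8556 * 100 = 94.5683

94.5683%


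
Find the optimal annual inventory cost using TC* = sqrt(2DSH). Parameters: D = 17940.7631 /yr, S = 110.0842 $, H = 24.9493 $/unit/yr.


2*D*S*H = 98549463.2150
TC* = sqrt(98549463.2150) = 9927.2082

9927.2082 $/yr


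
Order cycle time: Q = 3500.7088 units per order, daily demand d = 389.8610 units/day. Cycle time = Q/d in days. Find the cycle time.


Cycle = 3500.7088 / 389.8610 = 8.9794

8.9794 days


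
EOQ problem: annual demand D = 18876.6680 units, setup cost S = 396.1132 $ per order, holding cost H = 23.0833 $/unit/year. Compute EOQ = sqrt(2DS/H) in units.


2*D*S = 2 * 18876.6680 * 396.1132 = 14954594.7336
2*D*S/H = 647853.4150
EOQ = sqrt(647853.4150) = 804.8934

804.8934 units


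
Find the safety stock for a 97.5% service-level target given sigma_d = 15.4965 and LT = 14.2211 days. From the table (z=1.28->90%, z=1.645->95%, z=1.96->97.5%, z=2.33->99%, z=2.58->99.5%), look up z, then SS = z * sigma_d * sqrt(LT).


From the table, SL = 97.5% corresponds to z = 1.96
sqrt(LT) = sqrt(14.2211) = 3.7711
SS = 1.96 * 15.4965 * 3.7711 = 114.5398

114.5398 units


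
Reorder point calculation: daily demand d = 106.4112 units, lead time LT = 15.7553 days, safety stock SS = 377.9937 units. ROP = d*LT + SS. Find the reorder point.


d*LT = 106.4112 * 15.7553 = 1676.5404
ROP = 1676.5404 + 377.9937 = 2054.5341

2054.5341 units


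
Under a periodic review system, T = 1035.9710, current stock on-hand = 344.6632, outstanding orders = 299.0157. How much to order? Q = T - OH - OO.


Inventory position = OH + OO = 344.6632 + 299.0157 = 643.6789
Q = 1035.9710 - 643.6789 = 392.2921

392.2921 units


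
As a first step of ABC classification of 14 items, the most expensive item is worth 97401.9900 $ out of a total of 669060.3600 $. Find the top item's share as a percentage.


Top item = 97401.9900
Total = 669060.3600
Percentage = 97401.9900 / 669060.3600 * 100 = 14.5580

14.5580%


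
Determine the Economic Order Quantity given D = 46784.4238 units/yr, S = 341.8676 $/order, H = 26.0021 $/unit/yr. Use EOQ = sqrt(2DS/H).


2*D*S = 2 * 46784.4238 * 341.8676 = 31988157.3638
2*D*S/H = 1230214.3813
EOQ = sqrt(1230214.3813) = 1109.1503

1109.1503 units


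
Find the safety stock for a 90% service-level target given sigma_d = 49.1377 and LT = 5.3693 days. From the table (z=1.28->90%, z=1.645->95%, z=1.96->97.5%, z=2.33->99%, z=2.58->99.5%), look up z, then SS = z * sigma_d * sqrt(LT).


From the table, SL = 90% corresponds to z = 1.28
sqrt(LT) = sqrt(5.3693) = 2.3172
SS = 1.28 * 49.1377 * 2.3172 = 145.7416

145.7416 units


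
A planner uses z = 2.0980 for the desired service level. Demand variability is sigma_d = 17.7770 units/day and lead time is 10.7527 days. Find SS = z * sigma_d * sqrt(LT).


sqrt(LT) = sqrt(10.7527) = 3.2791
SS = 2.0980 * 17.7770 * 3.2791 = 122.2989

122.2989 units


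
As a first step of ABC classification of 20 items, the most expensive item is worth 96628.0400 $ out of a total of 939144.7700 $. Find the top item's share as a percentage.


Top item = 96628.0400
Total = 939144.7700
Percentage = 96628.0400 / 939144.7700 * 100 = 10.2889

10.2889%


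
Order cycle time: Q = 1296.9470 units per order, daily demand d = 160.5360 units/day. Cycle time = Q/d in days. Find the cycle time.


Cycle = 1296.9470 / 160.5360 = 8.0789

8.0789 days


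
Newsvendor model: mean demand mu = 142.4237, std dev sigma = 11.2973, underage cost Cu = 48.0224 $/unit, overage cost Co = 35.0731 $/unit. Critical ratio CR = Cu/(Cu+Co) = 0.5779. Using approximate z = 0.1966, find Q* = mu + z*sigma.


CR = Cu/(Cu+Co) = 48.0224/(48.0224+35.0731) = 0.5779
z = 0.1966
Q* = 142.4237 + 0.1966 * 11.2973 = 144.6447

144.6447 units


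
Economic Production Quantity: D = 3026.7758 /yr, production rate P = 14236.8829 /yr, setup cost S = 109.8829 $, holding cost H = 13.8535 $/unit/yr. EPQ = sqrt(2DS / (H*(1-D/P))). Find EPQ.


1 - D/P = 1 - 0.2126 = 0.7874
H*(1-D/P) = 10.9082
2DS = 665181.8051
EPQ = sqrt(60979.8011) = 246.9409

246.9409 units


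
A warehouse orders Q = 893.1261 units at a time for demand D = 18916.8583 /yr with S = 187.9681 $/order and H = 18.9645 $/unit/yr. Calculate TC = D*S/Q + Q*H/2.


Ordering cost = D*S/Q = 3981.2585
Holding cost = Q*H/2 = 8468.8450
TC = 3981.2585 + 8468.8450 = 12450.1035

12450.1035 $/yr


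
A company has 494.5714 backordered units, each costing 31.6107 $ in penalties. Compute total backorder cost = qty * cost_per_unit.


Total = 494.5714 * 31.6107 = 15633.7482

15633.7482 $


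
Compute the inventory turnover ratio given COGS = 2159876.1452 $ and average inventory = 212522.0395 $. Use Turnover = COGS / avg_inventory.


Turnover = 2159876.1452 / 212522.0395 = 10.1631

10.1631


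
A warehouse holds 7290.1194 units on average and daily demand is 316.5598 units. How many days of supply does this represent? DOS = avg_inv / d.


DOS = 7290.1194 / 316.5598 = 23.0292

23.0292 days


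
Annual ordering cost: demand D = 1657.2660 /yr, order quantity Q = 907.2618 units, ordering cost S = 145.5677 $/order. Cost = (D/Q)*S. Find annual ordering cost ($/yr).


Number of orders = D/Q = 1.8267
Cost = 1.8267 * 145.5677 = 265.9038

265.9038 $/yr


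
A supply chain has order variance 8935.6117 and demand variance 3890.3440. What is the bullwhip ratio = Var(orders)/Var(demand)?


BW = 8935.6117 / 3890.3440 = 2.2969

2.2969


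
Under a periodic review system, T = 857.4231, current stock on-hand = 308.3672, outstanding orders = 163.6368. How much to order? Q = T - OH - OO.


Inventory position = OH + OO = 308.3672 + 163.6368 = 472.0040
Q = 857.4231 - 472.0040 = 385.4191

385.4191 units


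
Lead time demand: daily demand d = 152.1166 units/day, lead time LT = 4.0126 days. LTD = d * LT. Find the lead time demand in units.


LTD = 152.1166 * 4.0126 = 610.3831

610.3831 units


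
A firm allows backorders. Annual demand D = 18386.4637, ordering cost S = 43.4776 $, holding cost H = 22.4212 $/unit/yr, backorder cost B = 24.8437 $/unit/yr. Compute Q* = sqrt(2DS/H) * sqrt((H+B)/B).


sqrt(2DS/H) = 267.0346
sqrt((H+B)/B) = 1.3793
Q* = 267.0346 * 1.3793 = 368.3229

368.3229 units


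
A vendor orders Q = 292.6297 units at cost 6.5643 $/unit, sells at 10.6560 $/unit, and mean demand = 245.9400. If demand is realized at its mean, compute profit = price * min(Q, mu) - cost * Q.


Sales at mu = min(292.6297, 245.9400) = 245.9400
Revenue = 10.6560 * 245.9400 = 2620.7366
Total cost = 6.5643 * 292.6297 = 1920.9091
Profit = 2620.7366 - 1920.9091 = 699.8275

699.8275 $


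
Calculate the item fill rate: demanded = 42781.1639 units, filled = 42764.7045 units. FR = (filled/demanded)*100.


FR = 42764.7045 / 42781.1639 * 100 = 99.9615

99.9615%


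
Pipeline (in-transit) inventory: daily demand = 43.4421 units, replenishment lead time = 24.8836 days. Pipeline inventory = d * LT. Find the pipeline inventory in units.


Pipeline = 43.4421 * 24.8836 = 1080.9958

1080.9958 units


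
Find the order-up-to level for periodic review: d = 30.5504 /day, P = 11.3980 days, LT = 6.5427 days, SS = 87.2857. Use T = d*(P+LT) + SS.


P + LT = 17.9407
d*(P+LT) = 30.5504 * 17.9407 = 548.0956
T = 548.0956 + 87.2857 = 635.3813

635.3813 units


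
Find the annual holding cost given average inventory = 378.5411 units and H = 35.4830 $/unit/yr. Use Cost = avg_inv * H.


Cost = 378.5411 * 35.4830 = 13431.7739

13431.7739 $/yr


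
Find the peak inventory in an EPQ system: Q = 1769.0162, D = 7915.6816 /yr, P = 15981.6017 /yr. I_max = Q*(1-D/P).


D/P = 0.4953
1 - D/P = 0.5047
I_max = 1769.0162 * 0.5047 = 892.8231

892.8231 units


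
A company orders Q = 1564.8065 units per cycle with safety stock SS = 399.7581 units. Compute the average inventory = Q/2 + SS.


Q/2 = 782.4032
Avg = 782.4032 + 399.7581 = 1182.1613

1182.1613 units


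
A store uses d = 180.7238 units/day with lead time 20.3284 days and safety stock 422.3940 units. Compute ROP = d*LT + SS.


d*LT = 180.7238 * 20.3284 = 3673.8257
ROP = 3673.8257 + 422.3940 = 4096.2197

4096.2197 units


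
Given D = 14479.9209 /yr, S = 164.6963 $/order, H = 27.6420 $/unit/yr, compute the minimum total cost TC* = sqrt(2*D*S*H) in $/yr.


2*D*S*H = 131840696.9974
TC* = sqrt(131840696.9974) = 11482.1904

11482.1904 $/yr


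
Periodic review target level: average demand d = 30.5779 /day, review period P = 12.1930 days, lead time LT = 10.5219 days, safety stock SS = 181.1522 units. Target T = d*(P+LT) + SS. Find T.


P + LT = 22.7149
d*(P+LT) = 30.5779 * 22.7149 = 694.5739
T = 694.5739 + 181.1522 = 875.7261

875.7261 units


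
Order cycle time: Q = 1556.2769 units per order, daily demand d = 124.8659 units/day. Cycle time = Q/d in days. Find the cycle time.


Cycle = 1556.2769 / 124.8659 = 12.4636

12.4636 days


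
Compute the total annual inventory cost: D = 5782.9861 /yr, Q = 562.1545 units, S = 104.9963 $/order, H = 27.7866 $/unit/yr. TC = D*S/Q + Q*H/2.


Ordering cost = D*S/Q = 1080.1161
Holding cost = Q*H/2 = 7810.1811
TC = 1080.1161 + 7810.1811 = 8890.2972

8890.2972 $/yr


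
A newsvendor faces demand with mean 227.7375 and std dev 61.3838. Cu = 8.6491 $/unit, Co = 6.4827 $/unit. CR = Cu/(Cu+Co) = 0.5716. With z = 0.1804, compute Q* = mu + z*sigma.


CR = Cu/(Cu+Co) = 8.6491/(8.6491+6.4827) = 0.5716
z = 0.1804
Q* = 227.7375 + 0.1804 * 61.3838 = 238.8111

238.8111 units


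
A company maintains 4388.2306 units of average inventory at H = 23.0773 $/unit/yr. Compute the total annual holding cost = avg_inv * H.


Cost = 4388.2306 * 23.0773 = 101268.5140

101268.5140 $/yr


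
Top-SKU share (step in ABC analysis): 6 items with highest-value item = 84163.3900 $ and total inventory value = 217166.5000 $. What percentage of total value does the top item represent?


Top item = 84163.3900
Total = 217166.5000
Percentage = 84163.3900 / 217166.5000 * 100 = 38.7552

38.7552%


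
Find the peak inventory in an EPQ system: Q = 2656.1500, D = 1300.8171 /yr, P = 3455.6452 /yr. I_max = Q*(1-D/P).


D/P = 0.3764
1 - D/P = 0.6236
I_max = 2656.1500 * 0.6236 = 1656.2889

1656.2889 units


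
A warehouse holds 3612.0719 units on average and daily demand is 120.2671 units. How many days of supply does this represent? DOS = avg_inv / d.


DOS = 3612.0719 / 120.2671 = 30.0337

30.0337 days


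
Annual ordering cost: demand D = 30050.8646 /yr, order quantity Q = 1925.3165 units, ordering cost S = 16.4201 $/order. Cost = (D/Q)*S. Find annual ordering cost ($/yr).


Number of orders = D/Q = 15.6083
Cost = 15.6083 * 16.4201 = 256.2894

256.2894 $/yr


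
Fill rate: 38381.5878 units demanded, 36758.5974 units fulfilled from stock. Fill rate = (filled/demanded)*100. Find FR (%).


FR = 36758.5974 / 38381.5878 * 100 = 95.7714

95.7714%


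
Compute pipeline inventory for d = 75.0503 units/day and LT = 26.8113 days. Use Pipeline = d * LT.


Pipeline = 75.0503 * 26.8113 = 2012.1961

2012.1961 units


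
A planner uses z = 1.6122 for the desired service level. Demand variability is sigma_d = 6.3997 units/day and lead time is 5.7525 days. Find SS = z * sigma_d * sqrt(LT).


sqrt(LT) = sqrt(5.7525) = 2.3984
SS = 1.6122 * 6.3997 * 2.3984 = 24.7461

24.7461 units


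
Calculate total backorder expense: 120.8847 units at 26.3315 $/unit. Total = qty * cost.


Total = 120.8847 * 26.3315 = 3183.0755

3183.0755 $


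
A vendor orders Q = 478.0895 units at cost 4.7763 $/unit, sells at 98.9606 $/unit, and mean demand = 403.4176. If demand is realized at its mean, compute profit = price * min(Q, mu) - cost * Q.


Sales at mu = min(478.0895, 403.4176) = 403.4176
Revenue = 98.9606 * 403.4176 = 39922.4477
Total cost = 4.7763 * 478.0895 = 2283.4989
Profit = 39922.4477 - 2283.4989 = 37638.9489

37638.9489 $


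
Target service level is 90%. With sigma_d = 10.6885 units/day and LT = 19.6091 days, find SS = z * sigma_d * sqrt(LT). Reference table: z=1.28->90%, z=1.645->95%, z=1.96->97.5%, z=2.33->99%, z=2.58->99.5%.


From the table, SL = 90% corresponds to z = 1.28
sqrt(LT) = sqrt(19.6091) = 4.4282
SS = 1.28 * 10.6885 * 4.4282 = 60.5837

60.5837 units


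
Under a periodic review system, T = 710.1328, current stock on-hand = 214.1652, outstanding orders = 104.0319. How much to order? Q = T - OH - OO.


Inventory position = OH + OO = 214.1652 + 104.0319 = 318.1971
Q = 710.1328 - 318.1971 = 391.9357

391.9357 units


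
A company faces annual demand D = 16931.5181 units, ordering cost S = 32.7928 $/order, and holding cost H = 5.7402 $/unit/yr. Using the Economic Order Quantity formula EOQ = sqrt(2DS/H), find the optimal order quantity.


2*D*S = 2 * 16931.5181 * 32.7928 = 1110463.7735
2*D*S/H = 193453.8472
EOQ = sqrt(193453.8472) = 439.8339

439.8339 units


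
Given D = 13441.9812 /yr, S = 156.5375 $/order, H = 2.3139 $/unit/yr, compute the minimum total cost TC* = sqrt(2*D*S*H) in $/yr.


2*D*S*H = 9737697.0485
TC* = sqrt(9737697.0485) = 3120.5283

3120.5283 $/yr


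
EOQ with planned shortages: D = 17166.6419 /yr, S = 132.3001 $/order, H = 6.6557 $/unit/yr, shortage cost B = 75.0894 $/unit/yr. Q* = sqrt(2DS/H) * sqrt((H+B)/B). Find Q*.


sqrt(2DS/H) = 826.1157
sqrt((H+B)/B) = 1.0434
Q* = 826.1157 * 1.0434 = 861.9507

861.9507 units


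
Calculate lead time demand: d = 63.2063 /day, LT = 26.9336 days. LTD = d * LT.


LTD = 63.2063 * 26.9336 = 1702.3732

1702.3732 units


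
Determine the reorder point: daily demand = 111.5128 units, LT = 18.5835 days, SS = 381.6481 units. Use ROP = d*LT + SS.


d*LT = 111.5128 * 18.5835 = 2072.2981
ROP = 2072.2981 + 381.6481 = 2453.9462

2453.9462 units


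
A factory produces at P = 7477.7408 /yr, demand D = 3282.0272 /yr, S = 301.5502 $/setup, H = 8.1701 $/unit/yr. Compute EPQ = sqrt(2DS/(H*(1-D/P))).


1 - D/P = 1 - 0.4389 = 0.5611
H*(1-D/P) = 4.5842
2DS = 1979391.9171
EPQ = sqrt(431786.4325) = 657.1046

657.1046 units


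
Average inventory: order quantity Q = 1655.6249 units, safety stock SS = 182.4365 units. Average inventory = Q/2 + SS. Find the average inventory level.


Q/2 = 827.8125
Avg = 827.8125 + 182.4365 = 1010.2490

1010.2490 units


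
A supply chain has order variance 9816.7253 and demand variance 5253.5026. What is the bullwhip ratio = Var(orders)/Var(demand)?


BW = 9816.7253 / 5253.5026 = 1.8686

1.8686


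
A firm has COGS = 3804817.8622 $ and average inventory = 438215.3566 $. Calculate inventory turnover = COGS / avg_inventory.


Turnover = 3804817.8622 / 438215.3566 = 8.6825

8.6825


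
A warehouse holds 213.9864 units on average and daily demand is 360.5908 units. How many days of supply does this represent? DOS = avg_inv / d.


DOS = 213.9864 / 360.5908 = 0.5934

0.5934 days


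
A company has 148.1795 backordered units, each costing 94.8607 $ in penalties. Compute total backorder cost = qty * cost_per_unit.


Total = 148.1795 * 94.8607 = 14056.4111

14056.4111 $


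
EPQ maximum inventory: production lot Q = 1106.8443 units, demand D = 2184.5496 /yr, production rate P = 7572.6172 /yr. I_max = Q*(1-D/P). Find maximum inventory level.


D/P = 0.2885
1 - D/P = 0.7115
I_max = 1106.8443 * 0.7115 = 787.5417

787.5417 units


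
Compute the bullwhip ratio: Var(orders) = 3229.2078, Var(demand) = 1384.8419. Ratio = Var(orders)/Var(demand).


BW = 3229.2078 / 1384.8419 = 2.3318

2.3318


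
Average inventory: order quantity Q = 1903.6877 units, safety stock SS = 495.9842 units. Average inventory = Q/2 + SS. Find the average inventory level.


Q/2 = 951.8438
Avg = 951.8438 + 495.9842 = 1447.8281

1447.8281 units


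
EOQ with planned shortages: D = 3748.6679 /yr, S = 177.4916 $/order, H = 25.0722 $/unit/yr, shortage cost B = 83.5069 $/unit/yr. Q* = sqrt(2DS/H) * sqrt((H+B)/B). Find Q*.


sqrt(2DS/H) = 230.3807
sqrt((H+B)/B) = 1.1403
Q* = 230.3807 * 1.1403 = 262.6988

262.6988 units


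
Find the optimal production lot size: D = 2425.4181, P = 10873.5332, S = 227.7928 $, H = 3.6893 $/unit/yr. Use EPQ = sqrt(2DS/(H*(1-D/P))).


1 - D/P = 1 - 0.2231 = 0.7769
H*(1-D/P) = 2.8664
2DS = 1104985.5603
EPQ = sqrt(385499.2111) = 620.8858

620.8858 units


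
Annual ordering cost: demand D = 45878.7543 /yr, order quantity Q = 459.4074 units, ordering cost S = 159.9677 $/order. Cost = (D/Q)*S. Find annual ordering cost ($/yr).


Number of orders = D/Q = 99.8651
Cost = 99.8651 * 159.9677 = 15975.1863

15975.1863 $/yr


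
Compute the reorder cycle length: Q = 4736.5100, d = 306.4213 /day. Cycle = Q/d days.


Cycle = 4736.5100 / 306.4213 = 15.4575

15.4575 days


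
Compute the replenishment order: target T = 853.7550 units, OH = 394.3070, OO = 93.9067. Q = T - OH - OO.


Inventory position = OH + OO = 394.3070 + 93.9067 = 488.2137
Q = 853.7550 - 488.2137 = 365.5413

365.5413 units


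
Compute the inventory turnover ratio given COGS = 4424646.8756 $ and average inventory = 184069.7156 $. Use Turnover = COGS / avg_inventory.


Turnover = 4424646.8756 / 184069.7156 = 24.0379

24.0379


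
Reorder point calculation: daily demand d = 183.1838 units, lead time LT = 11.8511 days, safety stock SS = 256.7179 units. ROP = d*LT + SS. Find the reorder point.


d*LT = 183.1838 * 11.8511 = 2170.9295
ROP = 2170.9295 + 256.7179 = 2427.6474

2427.6474 units


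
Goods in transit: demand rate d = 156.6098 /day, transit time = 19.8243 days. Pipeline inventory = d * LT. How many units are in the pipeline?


Pipeline = 156.6098 * 19.8243 = 3104.6797

3104.6797 units


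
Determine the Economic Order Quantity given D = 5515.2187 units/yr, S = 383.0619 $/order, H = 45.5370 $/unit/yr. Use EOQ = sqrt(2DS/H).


2*D*S = 2 * 5515.2187 * 383.0619 = 4225340.3083
2*D*S/H = 92789.1672
EOQ = sqrt(92789.1672) = 304.6131

304.6131 units


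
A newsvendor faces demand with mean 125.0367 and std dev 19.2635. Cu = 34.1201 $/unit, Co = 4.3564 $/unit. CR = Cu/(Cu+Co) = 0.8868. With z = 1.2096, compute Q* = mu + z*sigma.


CR = Cu/(Cu+Co) = 34.1201/(34.1201+4.3564) = 0.8868
z = 1.2096
Q* = 125.0367 + 1.2096 * 19.2635 = 148.3378

148.3378 units


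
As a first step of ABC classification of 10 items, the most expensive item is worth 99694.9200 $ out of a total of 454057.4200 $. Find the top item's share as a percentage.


Top item = 99694.9200
Total = 454057.4200
Percentage = 99694.9200 / 454057.4200 * 100 = 21.9565

21.9565%


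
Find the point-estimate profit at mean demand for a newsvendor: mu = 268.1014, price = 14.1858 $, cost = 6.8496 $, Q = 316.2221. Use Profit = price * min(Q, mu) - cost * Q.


Sales at mu = min(316.2221, 268.1014) = 268.1014
Revenue = 14.1858 * 268.1014 = 3803.2328
Total cost = 6.8496 * 316.2221 = 2165.9949
Profit = 3803.2328 - 2165.9949 = 1637.2379

1637.2379 $


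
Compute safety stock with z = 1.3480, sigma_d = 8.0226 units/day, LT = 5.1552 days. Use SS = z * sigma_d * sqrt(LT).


sqrt(LT) = sqrt(5.1552) = 2.2705
SS = 1.3480 * 8.0226 * 2.2705 = 24.5543

24.5543 units


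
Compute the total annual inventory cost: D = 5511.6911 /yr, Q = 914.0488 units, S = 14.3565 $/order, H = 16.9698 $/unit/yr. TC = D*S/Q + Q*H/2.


Ordering cost = D*S/Q = 86.5693
Holding cost = Q*H/2 = 7755.6127
TC = 86.5693 + 7755.6127 = 7842.1820

7842.1820 $/yr


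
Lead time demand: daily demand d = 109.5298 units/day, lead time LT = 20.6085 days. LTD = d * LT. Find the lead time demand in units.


LTD = 109.5298 * 20.6085 = 2257.2449

2257.2449 units


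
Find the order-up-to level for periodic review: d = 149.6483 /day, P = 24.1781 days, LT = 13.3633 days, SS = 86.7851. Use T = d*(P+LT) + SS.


P + LT = 37.5414
d*(P+LT) = 149.6483 * 37.5414 = 5618.0067
T = 5618.0067 + 86.7851 = 5704.7918

5704.7918 units


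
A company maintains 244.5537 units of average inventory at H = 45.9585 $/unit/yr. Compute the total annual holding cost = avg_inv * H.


Cost = 244.5537 * 45.9585 = 11239.3212

11239.3212 $/yr


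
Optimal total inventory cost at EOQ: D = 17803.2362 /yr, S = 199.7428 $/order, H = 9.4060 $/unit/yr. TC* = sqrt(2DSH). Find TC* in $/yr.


2*D*S*H = 66896755.8748
TC* = sqrt(66896755.8748) = 8179.0437

8179.0437 $/yr


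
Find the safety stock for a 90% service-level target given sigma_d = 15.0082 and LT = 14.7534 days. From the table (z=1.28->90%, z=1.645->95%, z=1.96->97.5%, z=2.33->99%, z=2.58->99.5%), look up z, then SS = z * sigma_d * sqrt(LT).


From the table, SL = 90% corresponds to z = 1.28
sqrt(LT) = sqrt(14.7534) = 3.8410
SS = 1.28 * 15.0082 * 3.8410 = 73.7878

73.7878 units


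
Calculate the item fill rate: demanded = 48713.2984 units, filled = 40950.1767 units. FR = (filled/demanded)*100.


FR = 40950.1767 / 48713.2984 * 100 = 84.0637

84.0637%


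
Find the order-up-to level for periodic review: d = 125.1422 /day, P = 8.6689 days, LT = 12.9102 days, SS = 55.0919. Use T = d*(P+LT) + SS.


P + LT = 21.5791
d*(P+LT) = 125.1422 * 21.5791 = 2700.4560
T = 2700.4560 + 55.0919 = 2755.5479

2755.5479 units


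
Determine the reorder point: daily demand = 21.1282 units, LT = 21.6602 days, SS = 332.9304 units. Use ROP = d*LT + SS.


d*LT = 21.1282 * 21.6602 = 457.6410
ROP = 457.6410 + 332.9304 = 790.5714

790.5714 units


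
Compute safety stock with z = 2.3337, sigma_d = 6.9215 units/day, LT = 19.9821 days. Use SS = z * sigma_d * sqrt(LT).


sqrt(LT) = sqrt(19.9821) = 4.4701
SS = 2.3337 * 6.9215 * 4.4701 = 72.2048

72.2048 units


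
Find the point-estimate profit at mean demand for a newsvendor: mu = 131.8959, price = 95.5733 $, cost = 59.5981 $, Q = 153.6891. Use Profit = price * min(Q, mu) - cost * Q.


Sales at mu = min(153.6891, 131.8959) = 131.8959
Revenue = 95.5733 * 131.8959 = 12605.7264
Total cost = 59.5981 * 153.6891 = 9159.5784
Profit = 12605.7264 - 9159.5784 = 3446.1481

3446.1481 $


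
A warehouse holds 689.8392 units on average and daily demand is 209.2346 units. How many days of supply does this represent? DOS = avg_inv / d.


DOS = 689.8392 / 209.2346 = 3.2970

3.2970 days


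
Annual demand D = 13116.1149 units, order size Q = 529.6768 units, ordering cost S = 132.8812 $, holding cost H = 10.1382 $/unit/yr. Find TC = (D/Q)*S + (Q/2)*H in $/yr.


Ordering cost = D*S/Q = 3290.4690
Holding cost = Q*H/2 = 2684.9847
TC = 3290.4690 + 2684.9847 = 5975.4537

5975.4537 $/yr


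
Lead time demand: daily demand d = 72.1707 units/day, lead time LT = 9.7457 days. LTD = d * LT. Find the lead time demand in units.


LTD = 72.1707 * 9.7457 = 703.3540

703.3540 units


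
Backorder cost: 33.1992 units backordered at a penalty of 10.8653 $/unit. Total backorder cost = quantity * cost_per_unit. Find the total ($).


Total = 33.1992 * 10.8653 = 360.7193

360.7193 $


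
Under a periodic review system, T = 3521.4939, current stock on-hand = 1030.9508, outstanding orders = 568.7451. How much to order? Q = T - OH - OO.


Inventory position = OH + OO = 1030.9508 + 568.7451 = 1599.6959
Q = 3521.4939 - 1599.6959 = 1921.7980

1921.7980 units


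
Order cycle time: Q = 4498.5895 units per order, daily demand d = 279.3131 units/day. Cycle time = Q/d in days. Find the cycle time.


Cycle = 4498.5895 / 279.3131 = 16.1059

16.1059 days


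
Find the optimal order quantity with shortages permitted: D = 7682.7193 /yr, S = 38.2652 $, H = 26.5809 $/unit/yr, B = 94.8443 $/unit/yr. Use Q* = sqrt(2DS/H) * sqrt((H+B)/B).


sqrt(2DS/H) = 148.7269
sqrt((H+B)/B) = 1.1315
Q* = 148.7269 * 1.1315 = 168.2823

168.2823 units


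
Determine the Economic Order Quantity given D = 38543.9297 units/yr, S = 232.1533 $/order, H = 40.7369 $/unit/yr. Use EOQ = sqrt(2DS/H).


2*D*S = 2 * 38543.9297 * 232.1533 = 17896200.9496
2*D*S/H = 439311.8021
EOQ = sqrt(439311.8021) = 662.8060

662.8060 units


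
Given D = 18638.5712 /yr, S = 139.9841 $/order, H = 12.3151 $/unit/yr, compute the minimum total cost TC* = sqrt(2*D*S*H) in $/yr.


2*D*S*H = 64262743.8512
TC* = sqrt(64262743.8512) = 8016.4047

8016.4047 $/yr


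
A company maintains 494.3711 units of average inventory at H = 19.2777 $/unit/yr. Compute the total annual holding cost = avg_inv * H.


Cost = 494.3711 * 19.2777 = 9530.3378

9530.3378 $/yr


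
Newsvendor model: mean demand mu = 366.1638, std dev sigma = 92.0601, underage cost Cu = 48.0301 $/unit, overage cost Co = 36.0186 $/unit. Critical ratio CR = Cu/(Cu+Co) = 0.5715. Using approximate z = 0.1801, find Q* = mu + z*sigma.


CR = Cu/(Cu+Co) = 48.0301/(48.0301+36.0186) = 0.5715
z = 0.1801
Q* = 366.1638 + 0.1801 * 92.0601 = 382.7438

382.7438 units


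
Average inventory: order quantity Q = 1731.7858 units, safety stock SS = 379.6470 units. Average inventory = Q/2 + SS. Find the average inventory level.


Q/2 = 865.8929
Avg = 865.8929 + 379.6470 = 1245.5399

1245.5399 units


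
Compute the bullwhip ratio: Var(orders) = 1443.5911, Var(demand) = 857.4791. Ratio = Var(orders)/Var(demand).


BW = 1443.5911 / 857.4791 = 1.6835

1.6835


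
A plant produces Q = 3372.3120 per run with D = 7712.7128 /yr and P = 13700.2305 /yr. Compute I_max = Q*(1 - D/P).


D/P = 0.5630
1 - D/P = 0.4370
I_max = 3372.3120 * 0.4370 = 1473.8276

1473.8276 units


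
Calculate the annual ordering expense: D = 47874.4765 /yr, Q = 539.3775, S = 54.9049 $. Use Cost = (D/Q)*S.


Number of orders = D/Q = 88.7588
Cost = 88.7588 * 54.9049 = 4873.2907

4873.2907 $/yr


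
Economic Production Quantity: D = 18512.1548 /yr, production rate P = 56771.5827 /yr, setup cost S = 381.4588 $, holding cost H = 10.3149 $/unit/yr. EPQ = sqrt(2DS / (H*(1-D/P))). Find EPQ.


1 - D/P = 1 - 0.3261 = 0.6739
H*(1-D/P) = 6.9514
2DS = 14123248.7108
EPQ = sqrt(2031711.8579) = 1425.3813

1425.3813 units


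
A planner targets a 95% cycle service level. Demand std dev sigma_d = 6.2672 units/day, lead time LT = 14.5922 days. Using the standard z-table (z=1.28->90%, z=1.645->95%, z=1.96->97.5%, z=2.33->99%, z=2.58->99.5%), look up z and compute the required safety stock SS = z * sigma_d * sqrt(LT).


From the table, SL = 95% corresponds to z = 1.645
sqrt(LT) = sqrt(14.5922) = 3.8200
SS = 1.645 * 6.2672 * 3.8200 = 39.3822

39.3822 units


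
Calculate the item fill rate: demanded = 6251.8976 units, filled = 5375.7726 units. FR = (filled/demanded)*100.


FR = 5375.7726 / 6251.8976 * 100 = 85.9863

85.9863%


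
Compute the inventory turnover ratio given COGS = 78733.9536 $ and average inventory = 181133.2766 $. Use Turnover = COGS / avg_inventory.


Turnover = 78733.9536 / 181133.2766 = 0.4347

0.4347


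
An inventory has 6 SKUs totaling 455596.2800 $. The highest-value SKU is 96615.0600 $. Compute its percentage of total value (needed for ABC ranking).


Top item = 96615.0600
Total = 455596.2800
Percentage = 96615.0600 / 455596.2800 * 100 = 21.2063

21.2063%


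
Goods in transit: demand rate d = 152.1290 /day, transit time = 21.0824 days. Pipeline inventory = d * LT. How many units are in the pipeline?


Pipeline = 152.1290 * 21.0824 = 3207.2444

3207.2444 units


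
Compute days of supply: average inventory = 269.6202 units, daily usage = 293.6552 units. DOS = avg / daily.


DOS = 269.6202 / 293.6552 = 0.9182

0.9182 days


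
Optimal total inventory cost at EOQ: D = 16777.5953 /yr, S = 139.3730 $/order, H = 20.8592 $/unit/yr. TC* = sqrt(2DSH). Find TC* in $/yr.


2*D*S*H = 97551961.5582
TC* = sqrt(97551961.5582) = 9876.8397

9876.8397 $/yr


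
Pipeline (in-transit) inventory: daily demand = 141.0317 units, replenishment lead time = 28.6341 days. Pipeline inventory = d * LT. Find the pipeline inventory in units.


Pipeline = 141.0317 * 28.6341 = 4038.3158

4038.3158 units


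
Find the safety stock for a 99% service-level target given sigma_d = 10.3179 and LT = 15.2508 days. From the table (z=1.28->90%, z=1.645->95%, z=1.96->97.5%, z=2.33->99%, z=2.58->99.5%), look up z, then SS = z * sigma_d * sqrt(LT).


From the table, SL = 99% corresponds to z = 2.33
sqrt(LT) = sqrt(15.2508) = 3.9052
SS = 2.33 * 10.3179 * 3.9052 = 93.8844

93.8844 units


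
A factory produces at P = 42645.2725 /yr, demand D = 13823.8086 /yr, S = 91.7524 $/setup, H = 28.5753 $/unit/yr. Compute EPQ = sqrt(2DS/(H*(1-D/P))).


1 - D/P = 1 - 0.3242 = 0.6758
H*(1-D/P) = 19.3124
2DS = 2536735.2324
EPQ = sqrt(131352.7593) = 362.4262

362.4262 units


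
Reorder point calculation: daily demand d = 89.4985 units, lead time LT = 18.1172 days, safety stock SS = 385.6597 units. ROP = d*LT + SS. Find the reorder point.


d*LT = 89.4985 * 18.1172 = 1621.4622
ROP = 1621.4622 + 385.6597 = 2007.1219

2007.1219 units


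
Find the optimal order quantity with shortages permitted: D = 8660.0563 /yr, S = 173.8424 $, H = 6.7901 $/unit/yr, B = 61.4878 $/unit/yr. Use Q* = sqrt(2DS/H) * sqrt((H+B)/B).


sqrt(2DS/H) = 665.9094
sqrt((H+B)/B) = 1.0538
Q* = 665.9094 * 1.0538 = 701.7149

701.7149 units


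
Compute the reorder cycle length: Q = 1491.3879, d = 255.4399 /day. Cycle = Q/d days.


Cycle = 1491.3879 / 255.4399 = 5.8385

5.8385 days


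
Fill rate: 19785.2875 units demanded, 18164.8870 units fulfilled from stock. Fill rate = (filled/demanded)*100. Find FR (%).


FR = 18164.8870 / 19785.2875 * 100 = 91.8101

91.8101%


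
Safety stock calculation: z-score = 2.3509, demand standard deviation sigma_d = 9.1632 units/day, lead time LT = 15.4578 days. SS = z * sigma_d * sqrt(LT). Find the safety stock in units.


sqrt(LT) = sqrt(15.4578) = 3.9316
SS = 2.3509 * 9.1632 * 3.9316 = 84.6945

84.6945 units


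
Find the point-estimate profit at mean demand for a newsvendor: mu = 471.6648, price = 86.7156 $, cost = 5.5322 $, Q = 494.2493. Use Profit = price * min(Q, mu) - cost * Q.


Sales at mu = min(494.2493, 471.6648) = 471.6648
Revenue = 86.7156 * 471.6648 = 40900.6961
Total cost = 5.5322 * 494.2493 = 2734.2860
Profit = 40900.6961 - 2734.2860 = 38166.4102

38166.4102 $


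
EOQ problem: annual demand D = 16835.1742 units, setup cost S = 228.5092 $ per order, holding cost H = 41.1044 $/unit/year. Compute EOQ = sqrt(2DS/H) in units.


2*D*S = 2 * 16835.1742 * 228.5092 = 7693984.3766
2*D*S/H = 187181.5274
EOQ = sqrt(187181.5274) = 432.6448

432.6448 units


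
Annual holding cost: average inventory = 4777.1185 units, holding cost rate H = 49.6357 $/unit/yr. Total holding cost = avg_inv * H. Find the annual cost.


Cost = 4777.1185 * 49.6357 = 237115.6207

237115.6207 $/yr


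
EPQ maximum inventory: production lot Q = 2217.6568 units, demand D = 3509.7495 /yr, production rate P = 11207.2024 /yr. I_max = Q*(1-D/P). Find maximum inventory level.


D/P = 0.3132
1 - D/P = 0.6868
I_max = 2217.6568 * 0.6868 = 1523.1552

1523.1552 units


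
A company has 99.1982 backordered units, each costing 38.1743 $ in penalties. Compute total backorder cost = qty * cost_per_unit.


Total = 99.1982 * 38.1743 = 3786.8218

3786.8218 $


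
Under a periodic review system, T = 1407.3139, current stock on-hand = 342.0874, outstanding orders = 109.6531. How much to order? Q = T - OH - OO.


Inventory position = OH + OO = 342.0874 + 109.6531 = 451.7405
Q = 1407.3139 - 451.7405 = 955.5734

955.5734 units


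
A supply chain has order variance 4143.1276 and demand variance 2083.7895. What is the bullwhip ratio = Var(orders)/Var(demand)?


BW = 4143.1276 / 2083.7895 = 1.9883

1.9883


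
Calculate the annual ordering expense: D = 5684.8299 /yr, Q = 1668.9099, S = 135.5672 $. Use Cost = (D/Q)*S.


Number of orders = D/Q = 3.4063
Cost = 3.4063 * 135.5672 = 461.7843

461.7843 $/yr


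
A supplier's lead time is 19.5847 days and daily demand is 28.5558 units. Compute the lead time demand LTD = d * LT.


LTD = 28.5558 * 19.5847 = 559.2568

559.2568 units


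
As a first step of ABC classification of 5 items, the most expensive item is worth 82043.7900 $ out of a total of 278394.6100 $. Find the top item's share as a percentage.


Top item = 82043.7900
Total = 278394.6100
Percentage = 82043.7900 / 278394.6100 * 100 = 29.4703

29.4703%


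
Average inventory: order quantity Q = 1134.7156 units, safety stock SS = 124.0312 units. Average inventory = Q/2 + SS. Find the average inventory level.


Q/2 = 567.3578
Avg = 567.3578 + 124.0312 = 691.3890

691.3890 units


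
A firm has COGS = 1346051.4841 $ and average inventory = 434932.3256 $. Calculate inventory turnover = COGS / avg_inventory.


Turnover = 1346051.4841 / 434932.3256 = 3.0949

3.0949


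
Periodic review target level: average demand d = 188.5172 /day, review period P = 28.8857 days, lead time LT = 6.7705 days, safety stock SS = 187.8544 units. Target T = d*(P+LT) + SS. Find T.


P + LT = 35.6562
d*(P+LT) = 188.5172 * 35.6562 = 6721.8070
T = 6721.8070 + 187.8544 = 6909.6614

6909.6614 units


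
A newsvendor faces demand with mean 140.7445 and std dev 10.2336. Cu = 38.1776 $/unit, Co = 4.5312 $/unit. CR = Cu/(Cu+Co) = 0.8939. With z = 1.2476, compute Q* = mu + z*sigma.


CR = Cu/(Cu+Co) = 38.1776/(38.1776+4.5312) = 0.8939
z = 1.2476
Q* = 140.7445 + 1.2476 * 10.2336 = 153.5119

153.5119 units


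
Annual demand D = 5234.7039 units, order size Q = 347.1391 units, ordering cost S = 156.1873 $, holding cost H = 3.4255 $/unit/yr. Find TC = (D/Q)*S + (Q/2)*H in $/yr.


Ordering cost = D*S/Q = 2355.2353
Holding cost = Q*H/2 = 594.5625
TC = 2355.2353 + 594.5625 = 2949.7978

2949.7978 $/yr


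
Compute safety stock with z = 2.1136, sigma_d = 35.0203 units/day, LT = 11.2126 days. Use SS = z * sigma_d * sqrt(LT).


sqrt(LT) = sqrt(11.2126) = 3.3485
SS = 2.1136 * 35.0203 * 3.3485 = 247.8539

247.8539 units
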